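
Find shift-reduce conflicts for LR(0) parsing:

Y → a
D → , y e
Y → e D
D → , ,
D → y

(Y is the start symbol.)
Augment with Y' → Y and build the canonical LR(0) collection (I0 = CLOSURE({[Y' → . Y]}), then GOTO on every symbol after a dot until no new states appear). It has 10 states:
  I0: { [Y → . a], [Y → . e D], [Y' → . Y] }  — shift
  I1: { [Y' → Y .] }  — accept
  I2: { [Y → a .] }  — reduce
  I3: { [D → . , ,], [D → . , y e], [D → . y], [Y → e . D] }  — shift
  I4: { [D → , . ,], [D → , . y e] }  — shift
  I5: { [Y → e D .] }  — reduce
  I6: { [D → y .] }  — reduce
  I7: { [D → , , .] }  — reduce
  I8: { [D → , y . e] }  — shift
  I9: { [D → , y e .] }  — reduce

No state contains both a complete item and a shift item.

Answer: No shift-reduce conflicts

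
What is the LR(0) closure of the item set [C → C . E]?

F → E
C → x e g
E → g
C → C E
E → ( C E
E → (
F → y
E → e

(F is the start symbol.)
Start with: [C → C . E]
  [C → C . E] has the dot before E: add [E → . g], [E → . ( C E], [E → . (], [E → . e]
No further items can be added.

CLOSURE = { [C → C . E], [E → . ( C E], [E → . (], [E → . e], [E → . g] }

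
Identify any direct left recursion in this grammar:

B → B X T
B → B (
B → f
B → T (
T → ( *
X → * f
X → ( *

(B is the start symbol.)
Yes, B is left-recursive

B → B X T: LEFT RECURSIVE (starts with B)
B → B (: LEFT RECURSIVE (starts with B)
B → f: starts with f
B → T (: starts with T
T → ( *: starts with '('
X → * f: starts with '*'
X → ( *: starts with '('

The grammar has direct left recursion on: B.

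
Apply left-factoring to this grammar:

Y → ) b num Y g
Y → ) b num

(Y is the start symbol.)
Y → ) b num Y'
Y' → Y g
Y' → ε

Left-factoring transforms A → αβ₁ | αβ₂ into A → αA' and A' → β₁ | β₂
(α is the longest common prefix among the alternatives). Repeat until
no nonterminal has two alternatives with a common prefix.

Round 1: Y has alternatives sharing prefix ') b num'. Introduce Y': Y → ) b num Y'
  Add: Y' → Y g
  Add: Y' → ε

No remaining common prefixes — done.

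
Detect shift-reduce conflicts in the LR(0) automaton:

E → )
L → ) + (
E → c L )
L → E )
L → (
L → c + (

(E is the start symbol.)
A shift-reduce conflict occurs when an LR(0) state has both:
  - a complete (reduce) item [A → α .] (dot at the end), and
  - a shift item [B → β . c γ] (dot before a terminal).

Augment with E' → E and build the canonical LR(0) collection (I0 = CLOSURE({[E' → . E]}), then GOTO on every symbol after a dot until no new states appear). It has 15 states:
  I0: { [E → . )], [E → . c L )], [E' → . E] }  — shift
  I1: { [E → ) .] }  — reduce
  I2: { [E' → E .] }  — accept
  I3: { [E → . )], [E → . c L )], [E → c . L )], [L → . (], [L → . ) + (], [L → . E )], [L → . c + (] }  — shift
  I4: { [L → ( .] }  — reduce
  I5: { [E → ) .], [L → ) . + (] }  — shift, reduce
  I6: { [L → E . )] }  — shift
  I7: { [E → c L . )] }  — shift
  I8: { [E → . )], [E → . c L )], [E → c . L )], [L → . (], [L → . ) + (], [L → . E )], [L → . c + (], [L → c . + (] }  — shift
  I9: { [L → c + . (] }  — shift
  I10: { [L → c + ( .] }  — reduce
  I11: { [E → c L ) .] }  — reduce
  I12: { [L → E ) .] }  — reduce
  I13: { [L → ) + . (] }  — shift
  I14: { [L → ) + ( .] }  — reduce

I5 contains reduce item [E → ) .] and shift item [L → ) . + (] — shift-reduce conflict.

Answer: Yes — I5: [E → ) .] vs [L → ) . + (]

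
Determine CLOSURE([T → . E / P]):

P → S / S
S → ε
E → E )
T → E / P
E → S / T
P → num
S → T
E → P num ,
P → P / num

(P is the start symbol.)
{ [E → . E )], [E → . P num ,], [E → . S / T], [P → . P / num], [P → . S / S], [P → . num], [S → . T], [S → .], [T → . E / P] }

To compute CLOSURE, for each item [A → α.Bβ] where B is a non-terminal, add [B → .γ] for all productions B → γ; repeat for the newly added items until nothing changes.

Start with: [T → . E / P]
  [T → . E / P] has the dot before E: add [E → . E )], [E → . S / T], [E → . P num ,]
  [E → . S / T] has the dot before S: add [S → .], [S → . T]
  [E → . P num ,] has the dot before P: add [P → . S / S], [P → . num], [P → . P / num]
  [S → . T] has the dot before T: all T-items already present
No further items can be added.

CLOSURE = { [E → . E )], [E → . P num ,], [E → . S / T], [P → . P / num], [P → . S / S], [P → . num], [S → . T], [S → .], [T → . E / P] }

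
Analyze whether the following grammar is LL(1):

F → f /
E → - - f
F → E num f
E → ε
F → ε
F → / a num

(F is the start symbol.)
A grammar is LL(1) if for each non-terminal N with multiple productions, the predict sets of those productions are pairwise disjoint, where PREDICT(N → α) = (FIRST(α) \ {ε}) ∪ (FOLLOW(N) if α ⇒* ε).

Relevant sets:
  FIRST(E) = { '-', ε }
  FOLLOW(F) = { $ }
  FOLLOW(E) = { 'num' }

For F:
  PREDICT(F → f '/') = { 'f' }
  PREDICT(F → E num f) = { '-', 'num' }
  PREDICT(F → ε) = { $ }
  PREDICT(F → '/' a num) = { '/' }
For E:
  PREDICT(E → '-' '-' f) = { '-' }
  PREDICT(E → ε) = { 'num' }

All predict sets are disjoint. The grammar IS LL(1).

Answer: Yes, the grammar is LL(1).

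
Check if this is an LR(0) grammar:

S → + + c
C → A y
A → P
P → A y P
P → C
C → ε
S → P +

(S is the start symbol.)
A grammar is LR(0) if no state in the canonical LR(0) collection has:
  - both a shift item (dot before a terminal) and a complete item (shift-reduce conflict), or
  - two or more complete items (reduce-reduce conflict; the accept item [S' → S .] counts as a complete item here).

Augment with S' → S and build the canonical LR(0) collection (I0 = CLOSURE({[S' → . S]}), then GOTO on every symbol after a dot until no new states appear). It has 11 states:
  I0: { [A → . P], [C → . A y], [C → .], [P → . A y P], [P → . C], [S → . + + c], [S → . P +], [S' → . S] }  — shift, reduce
  I1: { [S → + . + c] }  — shift
  I2: { [C → A . y], [P → A . y P] }  — shift
  I3: { [P → C .] }  — reduce
  I4: { [A → P .], [S → P . +] }  — shift, reduce
  I5: { [S' → S .] }  — accept
  I6: { [S → P + .] }  — reduce
  I7: { [A → . P], [C → . A y], [C → .], [C → A y .], [P → . A y P], [P → . C], [P → A y . P] }  — 2 reduces
  I8: { [A → P .], [P → A y P .] }  — 2 reduces
  I9: { [S → + + . c] }  — shift
  I10: { [S → + + c .] }  — reduce

Conflict in state I0:
  Shift-reduce conflict between [C → .] and [S → . + + c]
So the grammar is NOT LR(0).

Answer: No. Shift-reduce conflict between [C → .] and [S → . + + c]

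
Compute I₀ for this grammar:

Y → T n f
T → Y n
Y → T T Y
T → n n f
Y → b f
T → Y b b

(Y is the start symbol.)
{ [T → . Y b b], [T → . Y n], [T → . n n f], [Y → . T T Y], [Y → . T n f], [Y → . b f], [Y' → . Y] }

First, augment the grammar with Y' → Y
I₀ = CLOSURE({ [Y' → . Y] }):
  [Y' → . Y] has the dot before Y: add [Y → . T n f], [Y → . T T Y], [Y → . b f]
  [Y → . T n f] has the dot before T: add [T → . Y n], [T → . n n f], [T → . Y b b]
No further items can be added.

I₀ = { [T → . Y b b], [T → . Y n], [T → . n n f], [Y → . T T Y], [Y → . T n f], [Y → . b f], [Y' → . Y] }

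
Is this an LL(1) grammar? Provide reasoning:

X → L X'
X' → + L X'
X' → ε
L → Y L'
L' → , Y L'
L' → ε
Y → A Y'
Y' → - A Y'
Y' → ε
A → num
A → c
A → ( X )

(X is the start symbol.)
Yes, the grammar is LL(1).

Relevant sets:
  FOLLOW(X') = { $, ')' }
  FOLLOW(L') = { $, ')', '+' }
  FOLLOW(Y') = { $, ')', '+', ',' }

For X':
  PREDICT(X' → '+' L X') = { '+' }
  PREDICT(X' → ε) = { $, ')' }
For L':
  PREDICT(L' → ',' Y L') = { ',' }
  PREDICT(L' → ε) = { $, ')', '+' }
For Y':
  PREDICT(Y' → '-' A Y') = { '-' }
  PREDICT(Y' → ε) = { $, ')', '+', ',' }
For A:
  PREDICT(A → num) = { 'num' }
  PREDICT(A → c) = { 'c' }
  PREDICT(A → '(' X ')') = { '(' }
X, L, Y have a single production, so nothing to check there.

All predict sets are disjoint. The grammar IS LL(1).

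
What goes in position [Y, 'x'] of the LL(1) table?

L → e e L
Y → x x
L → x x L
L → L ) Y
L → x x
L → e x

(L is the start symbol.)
To find M[Y, 'x'], we find productions for Y where 'x' is in the predict set (PREDICT(N → α) = (FIRST(α) \ {ε}) ∪ (FOLLOW(N) if α ⇒* ε)).

Y → x x: PREDICT = { 'x' }
  'x' is in predict set, so this production goes in M[Y, 'x']

M[Y, 'x'] = Y → x x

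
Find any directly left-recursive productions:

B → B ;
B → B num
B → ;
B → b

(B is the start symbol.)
Direct left recursion occurs when N → N α for some non-terminal N (the right-hand side begins with the left-hand side itself).

B → B ;: LEFT RECURSIVE (starts with B)
B → B num: LEFT RECURSIVE (starts with B)
B → ;: starts with ';'
B → b: starts with b

The grammar has direct left recursion on: B.

Answer: Yes, B is left-recursive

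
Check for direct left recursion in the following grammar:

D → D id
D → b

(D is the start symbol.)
Yes, D is left-recursive

Direct left recursion occurs when N → N α for some non-terminal N (the right-hand side begins with the left-hand side itself).

D → D id: LEFT RECURSIVE (starts with D)
D → b: starts with b

The grammar has direct left recursion on: D.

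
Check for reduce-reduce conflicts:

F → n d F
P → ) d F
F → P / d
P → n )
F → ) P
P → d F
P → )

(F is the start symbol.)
Yes — I16: [P → ) d F .] vs [P → d F .]

A reduce-reduce conflict occurs when an LR(0) state has two complete items [A → α .] and [B → β .] — both call for a reduction, and with no lookahead the parser cannot choose between them.

Augment with F' → F and build the canonical LR(0) collection (I0 = CLOSURE({[F' → . F]}), then GOTO on every symbol after a dot until no new states appear). It has 19 states:
  I0: { [F → . ) P], [F → . P / d], [F → . n d F], [F' → . F], [P → . ) d F], [P → . )], [P → . d F], [P → . n )] }  — shift
  I1: { [F → ) . P], [P → ) . d F], [P → ) .], [P → . ) d F], [P → . )], [P → . d F], [P → . n )] }  — shift, reduce
  I2: { [F' → F .] }  — accept
  I3: { [F → P . / d] }  — shift
  I4: { [F → . ) P], [F → . P / d], [F → . n d F], [P → . ) d F], [P → . )], [P → . d F], [P → . n )], [P → d . F] }  — shift
  I5: { [F → n . d F], [P → n . )] }  — shift
  I6: { [P → n ) .] }  — reduce
  I7: { [F → . ) P], [F → . P / d], [F → . n d F], [F → n d . F], [P → . ) d F], [P → . )], [P → . d F], [P → . n )] }  — shift
  I8: { [F → n d F .] }  — reduce
  I9: { [P → d F .] }  — reduce
  I10: { [F → P / . d] }  — shift
  I11: { [F → P / d .] }  — reduce
  I12: { [P → ) . d F], [P → ) .] }  — shift, reduce
  I13: { [F → ) P .] }  — reduce
  I14: { [F → . ) P], [F → . P / d], [F → . n d F], [P → ) d . F], [P → . ) d F], [P → . )], [P → . d F], [P → . n )], [P → d . F] }  — shift
  I15: { [P → n . )] }  — shift
  I16: { [P → ) d F .], [P → d F .] }  — 2 reduces
  I17: { [F → . ) P], [F → . P / d], [F → . n d F], [P → ) d . F], [P → . ) d F], [P → . )], [P → . d F], [P → . n )] }  — shift
  I18: { [P → ) d F .] }  — reduce

I16 contains complete items [P → ) d F .], [P → d F .] — reduce-reduce conflict.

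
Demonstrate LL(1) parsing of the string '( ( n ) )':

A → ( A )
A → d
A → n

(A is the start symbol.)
Stack is shown with the top on the left.

Stack      Input        Action
------------------------------
A $        ( ( n ) ) $  output A → ( A )
( A ) $    ( ( n ) ) $  match '('
A ) $      ( n ) ) $    output A → ( A )
( A ) ) $  ( n ) ) $    match '('
A ) ) $    n ) ) $      output A → n
n ) ) $    n ) ) $      match 'n'
) ) $      ) ) $        match ')'
) $        ) $          match ')'
$          $            accept

The string is accepted.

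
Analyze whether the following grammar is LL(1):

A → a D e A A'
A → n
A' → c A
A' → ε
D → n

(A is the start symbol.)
No. Predict set conflict for A': { 'c' }

Relevant sets:
  FOLLOW(A') = { $, 'c' }

For A:
  PREDICT(A → a D e A A') = { 'a' }
  PREDICT(A → n) = { 'n' }
For A':
  PREDICT(A' → c A) = { 'c' }
  PREDICT(A' → ε) = { $, 'c' }
D has a single production, so nothing to check there.

Conflict found: Predict set conflict for A': { 'c' }
The grammar is NOT LL(1).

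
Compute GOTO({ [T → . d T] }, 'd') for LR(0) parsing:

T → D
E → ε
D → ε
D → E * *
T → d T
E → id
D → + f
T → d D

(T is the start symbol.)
{ [D → . + f], [D → . E * *], [D → .], [E → . id], [E → .], [T → . D], [T → . d D], [T → . d T], [T → d . T] }

GOTO(I, 'd') = CLOSURE({ [A → αX.β] : [A → α.Xβ] ∈ I, X = 'd' })

Items with dot before 'd', with the dot advanced:
  [T → . d T] → [T → d . T]
Closure of the advanced items:
  [T → d . T] has the dot before T: add [T → . D], [T → . d T], [T → . d D]
  [T → . D] has the dot before D: add [D → .], [D → . E * *], [D → . + f]
  [D → . E * *] has the dot before E: add [E → .], [E → . id]

GOTO = { [D → . + f], [D → . E * *], [D → .], [E → . id], [E → .], [T → . D], [T → . d D], [T → . d T], [T → d . T] }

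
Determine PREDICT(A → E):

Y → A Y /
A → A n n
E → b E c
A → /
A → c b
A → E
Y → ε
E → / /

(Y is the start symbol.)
PREDICT(A → E) = (FIRST(RHS) \ {ε}) ∪ (FOLLOW(A) if ε ∈ FIRST(RHS), i.e. RHS ⇒* ε)
FIRST(E) = { '/', 'b' }
FIRST(E) = { '/', 'b' }
ε ∉ FIRST(E), so FOLLOW(A) is not added.
PREDICT(A → E) = { '/', 'b' }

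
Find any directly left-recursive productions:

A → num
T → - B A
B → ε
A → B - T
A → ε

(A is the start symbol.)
No direct left recursion

Direct left recursion occurs when N → N α for some non-terminal N (the right-hand side begins with the left-hand side itself).

A → num: starts with num
T → - B A: starts with '-'
B → ε: starts with ε
A → B - T: starts with B
A → ε: starts with ε

No direct left recursion found.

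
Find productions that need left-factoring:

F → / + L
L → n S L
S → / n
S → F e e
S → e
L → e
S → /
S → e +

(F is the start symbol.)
Left-factoring is needed when two productions for the same non-terminal
share a common prefix on the right-hand side.

Productions for L:
  L → n S L
  L → e
Productions for S:
  S → / n
  S → F e e
  S → e
  S → /
  S → e +

Found common prefix '/' in productions for S
Found common prefix 'e' in productions for S

Answer: Yes, S has productions with common prefix '/'; S has productions with common prefix 'e'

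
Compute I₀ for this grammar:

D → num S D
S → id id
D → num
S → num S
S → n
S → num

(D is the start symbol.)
{ [D → . num S D], [D → . num], [D' → . D] }

First, augment the grammar with D' → D
I₀ = CLOSURE({ [D' → . D] }):
  [D' → . D] has the dot before D: add [D → . num S D], [D → . num]
No further items can be added.

I₀ = { [D → . num S D], [D → . num], [D' → . D] }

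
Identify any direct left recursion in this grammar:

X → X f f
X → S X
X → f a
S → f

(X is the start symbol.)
X → X f f: LEFT RECURSIVE (starts with X)
X → S X: starts with S
X → f a: starts with f
S → f: starts with f

The grammar has direct left recursion on: X.

Answer: Yes, X is left-recursive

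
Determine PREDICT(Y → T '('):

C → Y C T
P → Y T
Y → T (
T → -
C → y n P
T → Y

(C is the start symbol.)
PREDICT(Y → T '(') = (FIRST(RHS) \ {ε}) ∪ (FOLLOW(Y) if ε ∈ FIRST(RHS), i.e. RHS ⇒* ε)
FIRST(T) = { '-' }
FIRST(T '(') = { '-' }
ε ∉ FIRST(T '('), so FOLLOW(Y) is not added.
PREDICT(Y → T '(') = { '-' }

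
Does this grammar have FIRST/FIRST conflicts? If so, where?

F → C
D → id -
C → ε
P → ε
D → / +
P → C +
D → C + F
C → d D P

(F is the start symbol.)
A FIRST/FIRST conflict occurs when two productions N → α and N → β for the same non-terminal have FIRST(α) ∩ FIRST(β) ≠ ∅ (with ε ∈ FIRST of a nullable right-hand side, so two nullable alternatives also conflict).

FIRST sets of the non-terminals at (or reachable through a nullable prefix from) the front of some alternative:
  FIRST(C) = { 'd', ε }

Productions for D:
  D → id -: FIRST = { 'id' }
  D → / +: FIRST = { '/' }
  D → C + F: FIRST = { '+', 'd' }
Productions for C:
  C → ε: FIRST = { ε }
  C → d D P: FIRST = { 'd' }
Productions for P:
  P → ε: FIRST = { ε }
  P → C +: FIRST = { '+', 'd' }
F has only one production, so no FIRST/FIRST conflict is possible there.

All alternatives of each non-terminal have pairwise disjoint FIRST sets.

Answer: No FIRST/FIRST conflicts.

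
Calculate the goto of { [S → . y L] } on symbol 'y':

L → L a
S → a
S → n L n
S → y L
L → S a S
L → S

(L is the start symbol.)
{ [L → . L a], [L → . S a S], [L → . S], [S → . a], [S → . n L n], [S → . y L], [S → y . L] }

GOTO(I, 'y') = CLOSURE({ [A → αX.β] : [A → α.Xβ] ∈ I, X = 'y' })

Items with dot before 'y', with the dot advanced:
  [S → . y L] → [S → y . L]
Closure of the advanced items:
  [S → y . L] has the dot before L: add [L → . L a], [L → . S a S], [L → . S]
  [L → . S a S] has the dot before S: add [S → . a], [S → . n L n], [S → . y L]

GOTO = { [L → . L a], [L → . S a S], [L → . S], [S → . a], [S → . n L n], [S → . y L], [S → y . L] }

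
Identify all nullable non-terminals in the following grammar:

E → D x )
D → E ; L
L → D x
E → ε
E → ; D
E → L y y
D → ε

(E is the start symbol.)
ε-productions: E → ε, D → ε
So E, D are immediately nullable.
No further non-terminal can be added: every production for the remaining non-terminals contains a terminal or a non-nullable non-terminal.
Nullable = { 'D', 'E' }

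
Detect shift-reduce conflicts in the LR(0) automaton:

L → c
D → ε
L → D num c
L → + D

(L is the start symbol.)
Yes — I0: [D → .] vs [L → . + D]

Augment with L' → L and build the canonical LR(0) collection (I0 = CLOSURE({[L' → . L]}), then GOTO on every symbol after a dot until no new states appear). It has 8 states:
  I0: { [D → .], [L → . + D], [L → . D num c], [L → . c], [L' → . L] }  — shift, reduce
  I1: { [D → .], [L → + . D] }  — reduce
  I2: { [L → D . num c] }  — shift
  I3: { [L' → L .] }  — accept
  I4: { [L → c .] }  — reduce
  I5: { [L → D num . c] }  — shift
  I6: { [L → D num c .] }  — reduce
  I7: { [L → + D .] }  — reduce

I0 contains reduce item [D → .] and shift items [L → . + D], [L → . c] — shift-reduce conflict.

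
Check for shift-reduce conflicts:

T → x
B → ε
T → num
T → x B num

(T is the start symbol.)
A shift-reduce conflict occurs when an LR(0) state has both:
  - a complete (reduce) item [A → α .] (dot at the end), and
  - a shift item [B → β . c γ] (dot before a terminal).

Augment with T' → T and build the canonical LR(0) collection (I0 = CLOSURE({[T' → . T]}), then GOTO on every symbol after a dot until no new states appear). It has 6 states:
  I0: { [T → . num], [T → . x B num], [T → . x], [T' → . T] }  — shift
  I1: { [T' → T .] }  — accept
  I2: { [T → num .] }  — reduce
  I3: { [B → .], [T → x . B num], [T → x .] }  — 2 reduces
  I4: { [T → x B . num] }  — shift
  I5: { [T → x B num .] }  — reduce

No state contains both a complete item and a shift item.

Answer: No shift-reduce conflicts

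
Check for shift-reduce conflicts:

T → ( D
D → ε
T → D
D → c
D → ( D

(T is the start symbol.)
Yes — I0: [D → .] vs [D → . ( D]; I1: [D → .] vs [D → . ( D]; I5: [D → .] vs [D → . ( D]

Augment with T' → T and build the canonical LR(0) collection (I0 = CLOSURE({[T' → . T]}), then GOTO on every symbol after a dot until no new states appear). It has 8 states:
  I0: { [D → . ( D], [D → . c], [D → .], [T → . ( D], [T → . D], [T' → . T] }  — shift, reduce
  I1: { [D → ( . D], [D → . ( D], [D → . c], [D → .], [T → ( . D] }  — shift, reduce
  I2: { [T → D .] }  — reduce
  I3: { [T' → T .] }  — accept
  I4: { [D → c .] }  — reduce
  I5: { [D → ( . D], [D → . ( D], [D → . c], [D → .] }  — shift, reduce
  I6: { [D → ( D .], [T → ( D .] }  — 2 reduces
  I7: { [D → ( D .] }  — reduce

I0 contains reduce item [D → .] and shift items [D → . ( D], [D → . c], [T → . ( D] — shift-reduce conflict.
I1 contains reduce item [D → .] and shift items [D → . ( D], [D → . c] — shift-reduce conflict.
I5 contains reduce item [D → .] and shift items [D → . ( D], [D → . c] — shift-reduce conflict.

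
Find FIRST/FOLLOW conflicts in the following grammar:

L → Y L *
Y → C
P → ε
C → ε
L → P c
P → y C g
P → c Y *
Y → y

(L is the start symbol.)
Yes. Y → y with FOLLOW(Y) on { 'y' }; P → c Y '*' with FOLLOW(P) on { 'c' }

A FIRST/FOLLOW conflict occurs when a non-terminal N has a nullable alternative N → β (β ⇒* ε) and another alternative N → α with FIRST(α) ∩ FOLLOW(N) ≠ ∅: on such a lookahead the parser cannot decide between expanding α and letting N vanish via β.

Nullable non-terminals: C, P, Y.
FIRST sets used below: FIRST(C) = { ε }
C has a nullable alternative but only one production, so nothing to check.

P: nullable alternative(s) P → ε; FOLLOW(P) = { 'c' }
  P → ε: FIRST \ {ε} = { } — this is the only nullable alternative, skip
  P → y C g: FIRST \ {ε} = { 'y' } — disjoint from FOLLOW(P)
  P → c Y *: FIRST \ {ε} = { 'c' } — overlaps FOLLOW(P) on { 'c' }: CONFLICT

Y: nullable alternative(s) Y → C; FOLLOW(Y) = { '*', 'c', 'y' }
  Y → C: FIRST \ {ε} = { } — this is the only nullable alternative, skip
  Y → y: FIRST \ {ε} = { 'y' } — overlaps FOLLOW(Y) on { 'y' }: CONFLICT

L has no nullable alternative, so no FIRST/FOLLOW check is needed there.

So the grammar has 2 FIRST/FOLLOW conflicts (marked CONFLICT above).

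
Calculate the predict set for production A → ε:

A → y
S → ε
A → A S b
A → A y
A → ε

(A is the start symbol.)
{ $, 'b', 'y' }

PREDICT(A → ε) = (FIRST(RHS) \ {ε}) ∪ (FOLLOW(A) if ε ∈ FIRST(RHS), i.e. RHS ⇒* ε)
The right-hand side is ε (FIRST(ε) = { ε }), so the predict set is FOLLOW(A) = { $, 'b', 'y' }
PREDICT(A → ε) = { $, 'b', 'y' }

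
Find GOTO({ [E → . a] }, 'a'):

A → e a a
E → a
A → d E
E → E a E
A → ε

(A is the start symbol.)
GOTO(I, 'a') = CLOSURE({ [A → αX.β] : [A → α.Xβ] ∈ I, X = 'a' })

Items with dot before 'a', with the dot advanced:
  [E → . a] → [E → a .]
Closure adds nothing (no advanced item has the dot before a non-terminal).

GOTO = { [E → a .] }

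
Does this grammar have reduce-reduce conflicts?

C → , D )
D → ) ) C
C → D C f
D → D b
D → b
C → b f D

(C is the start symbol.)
A reduce-reduce conflict occurs when an LR(0) state has two complete items [A → α .] and [B → β .] — both call for a reduction, and with no lookahead the parser cannot choose between them.

Augment with C' → C and build the canonical LR(0) collection (I0 = CLOSURE({[C' → . C]}), then GOTO on every symbol after a dot until no new states appear). It has 17 states:
  I0: { [C → . , D )], [C → . D C f], [C → . b f D], [C' → . C], [D → . ) ) C], [D → . D b], [D → . b] }  — shift
  I1: { [D → ) . ) C] }  — shift
  I2: { [C → , . D )], [D → . ) ) C], [D → . D b], [D → . b] }  — shift
  I3: { [C' → C .] }  — accept
  I4: { [C → . , D )], [C → . D C f], [C → . b f D], [C → D . C f], [D → . ) ) C], [D → . D b], [D → . b], [D → D . b] }  — shift
  I5: { [C → b . f D], [D → b .] }  — shift, reduce
  I6: { [C → b f . D], [D → . ) ) C], [D → . D b], [D → . b] }  — shift
  I7: { [C → b f D .], [D → D . b] }  — shift, reduce
  I8: { [D → b .] }  — reduce
  I9: { [D → D b .] }  — reduce
  I10: { [C → D C . f] }  — shift
  I11: { [C → b . f D], [D → D b .], [D → b .] }  — shift, 2 reduces
  I12: { [C → D C f .] }  — reduce
  I13: { [C → , D . )], [D → D . b] }  — shift
  I14: { [C → , D ) .] }  — reduce
  I15: { [C → . , D )], [C → . D C f], [C → . b f D], [D → ) ) . C], [D → . ) ) C], [D → . D b], [D → . b] }  — shift
  I16: { [D → ) ) C .] }  — reduce

I11 contains complete items [D → D b .], [D → b .] — reduce-reduce conflict.

Answer: Yes — I11: [D → D b .] vs [D → b .]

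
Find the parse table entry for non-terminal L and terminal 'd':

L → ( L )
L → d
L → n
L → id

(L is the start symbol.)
To find M[L, 'd'], we find productions for L where 'd' is in the predict set (PREDICT(N → α) = (FIRST(α) \ {ε}) ∪ (FOLLOW(N) if α ⇒* ε)).

L → ( L ): PREDICT = { '(' }
L → d: PREDICT = { 'd' }
  'd' is in predict set, so this production goes in M[L, 'd']
L → n: PREDICT = { 'n' }
L → id: PREDICT = { 'id' }

M[L, 'd'] = L → d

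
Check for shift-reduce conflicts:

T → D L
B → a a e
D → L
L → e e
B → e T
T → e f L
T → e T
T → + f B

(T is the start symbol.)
Yes — I7: [L → e e .] vs [L → . e e]

A shift-reduce conflict occurs when an LR(0) state has both:
  - a complete (reduce) item [A → α .] (dot at the end), and
  - a shift item [B → β . c γ] (dot before a terminal).

Augment with T' → T and build the canonical LR(0) collection (I0 = CLOSURE({[T' → . T]}), then GOTO on every symbol after a dot until no new states appear). It has 20 states:
  I0: { [D → . L], [L → . e e], [T → . + f B], [T → . D L], [T → . e T], [T → . e f L], [T' → . T] }  — shift
  I1: { [T → + . f B] }  — shift
  I2: { [L → . e e], [T → D . L] }  — shift
  I3: { [D → L .] }  — reduce
  I4: { [T' → T .] }  — accept
  I5: { [D → . L], [L → . e e], [L → e . e], [T → . + f B], [T → . D L], [T → . e T], [T → . e f L], [T → e . T], [T → e . f L] }  — shift
  I6: { [T → e T .] }  — reduce
  I7: { [D → . L], [L → . e e], [L → e . e], [L → e e .], [T → . + f B], [T → . D L], [T → . e T], [T → . e f L], [T → e . T], [T → e . f L] }  — shift, reduce
  I8: { [L → . e e], [T → e f . L] }  — shift
  I9: { [T → e f L .] }  — reduce
  I10: { [L → e . e] }  — shift
  I11: { [L → e e .] }  — reduce
  I12: { [T → D L .] }  — reduce
  I13: { [B → . a a e], [B → . e T], [T → + f . B] }  — shift
  I14: { [T → + f B .] }  — reduce
  I15: { [B → a . a e] }  — shift
  I16: { [B → e . T], [D → . L], [L → . e e], [T → . + f B], [T → . D L], [T → . e T], [T → . e f L] }  — shift
  I17: { [B → e T .] }  — reduce
  I18: { [B → a a . e] }  — shift
  I19: { [B → a a e .] }  — reduce

I7 contains reduce item [L → e e .] and shift items [L → . e e], [L → e . e], [T → . + f B], [T → . e T], [T → . e f L], [T → e . f L] — shift-reduce conflict.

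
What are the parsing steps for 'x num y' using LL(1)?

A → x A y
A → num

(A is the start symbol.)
LL(1) parsing maintains a stack (initially the start symbol over $) and the input. At each step: if the stack top is a terminal, match it against the current input token; if it is a non-terminal N, replace it with the RHS of M[N, lookahead] (the unique production whose predict set contains the lookahead).

Stack is shown with the top on the left.

Stack    Input      Action
--------------------------
A $      x num y $  output A → x A y
x A y $  x num y $  match 'x'
A y $    num y $    output A → num
num y $  num y $    match 'num'
y $      y $        match 'y'
$        $          accept

The string is accepted.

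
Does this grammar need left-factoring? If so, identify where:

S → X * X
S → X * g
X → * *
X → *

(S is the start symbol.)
Yes, S has productions with common prefix 'X *'; X has productions with common prefix '*'

Left-factoring is needed when two productions for the same non-terminal
share a common prefix on the right-hand side.

Productions for S:
  S → X * X
  S → X * g
Productions for X:
  X → * *
  X → *

Found common prefix 'X *' in productions for S
Found common prefix '*' in productions for X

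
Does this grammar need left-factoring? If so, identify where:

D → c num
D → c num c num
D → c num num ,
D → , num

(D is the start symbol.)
Yes, D has productions with common prefix 'c num'

Left-factoring is needed when two productions for the same non-terminal
share a common prefix on the right-hand side.

Productions for D:
  D → c num
  D → c num c num
  D → c num num ,
  D → , num

Found common prefix 'c num' in productions for D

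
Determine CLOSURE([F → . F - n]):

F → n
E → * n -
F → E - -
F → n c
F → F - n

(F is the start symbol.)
{ [E → . * n -], [F → . E - -], [F → . F - n], [F → . n c], [F → . n] }

Start with: [F → . F - n]
  [F → . F - n] has the dot before F: add [F → . n], [F → . E - -], [F → . n c]
  [F → . E - -] has the dot before E: add [E → . * n -]
No further items can be added.

CLOSURE = { [E → . * n -], [F → . E - -], [F → . F - n], [F → . n c], [F → . n] }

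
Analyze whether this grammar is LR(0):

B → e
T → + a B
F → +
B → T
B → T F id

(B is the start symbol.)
Augment with B' → B and build the canonical LR(0) collection (I0 = CLOSURE({[B' → . B]}), then GOTO on every symbol after a dot until no new states appear). It has 10 states:
  I0: { [B → . T F id], [B → . T], [B → . e], [B' → . B], [T → . + a B] }  — shift
  I1: { [T → + . a B] }  — shift
  I2: { [B' → B .] }  — accept
  I3: { [B → T . F id], [B → T .], [F → . +] }  — shift, reduce
  I4: { [B → e .] }  — reduce
  I5: { [F → + .] }  — reduce
  I6: { [B → T F . id] }  — shift
  I7: { [B → T F id .] }  — reduce
  I8: { [B → . T F id], [B → . T], [B → . e], [T → + a . B], [T → . + a B] }  — shift
  I9: { [T → + a B .] }  — reduce

Conflict in state I3:
  Shift-reduce conflict between [B → T .] and [F → . +]
So the grammar is NOT LR(0).

Answer: No. Shift-reduce conflict between [B → T .] and [F → . +]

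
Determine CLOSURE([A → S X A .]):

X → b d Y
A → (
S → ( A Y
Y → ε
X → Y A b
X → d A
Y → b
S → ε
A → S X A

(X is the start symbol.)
{ [A → S X A .] }

To compute CLOSURE, for each item [A → α.Bβ] where B is a non-terminal, add [B → .γ] for all productions B → γ; repeat for the newly added items until nothing changes.

Start with: [A → S X A .]
The dot is at the end, so nothing is added.

CLOSURE = { [A → S X A .] }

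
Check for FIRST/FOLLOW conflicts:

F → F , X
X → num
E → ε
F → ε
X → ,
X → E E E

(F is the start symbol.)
Nullable non-terminals: E, F, X.
FIRST sets used below: FIRST(F) = { ',', ε }, FIRST(E) = { ε }
E has a nullable alternative but only one production, so nothing to check.

F: nullable alternative(s) F → ε; FOLLOW(F) = { $, ',' }
  F → F , X: FIRST \ {ε} = { ',' } — overlaps FOLLOW(F) on { ',' }: CONFLICT
  F → ε: FIRST \ {ε} = { } — this is the only nullable alternative, skip

X: nullable alternative(s) X → E E E; FOLLOW(X) = { $, ',' }
  X → num: FIRST \ {ε} = { 'num' } — disjoint from FOLLOW(X)
  X → ,: FIRST \ {ε} = { ',' } — overlaps FOLLOW(X) on { ',' }: CONFLICT
  X → E E E: FIRST \ {ε} = { } — this is the only nullable alternative, skip

So the grammar has 2 FIRST/FOLLOW conflicts (marked CONFLICT above).

Answer: Yes. F → F ',' X with FOLLOW(F) on { ',' }; X → ',' with FOLLOW(X) on { ',' }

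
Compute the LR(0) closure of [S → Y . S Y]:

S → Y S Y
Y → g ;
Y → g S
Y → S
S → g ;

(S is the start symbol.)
Start with: [S → Y . S Y]
  [S → Y . S Y] has the dot before S: add [S → . Y S Y], [S → . g ;]
  [S → . Y S Y] has the dot before Y: add [Y → . g ;], [Y → . g S], [Y → . S]
No further items can be added.

CLOSURE = { [S → . Y S Y], [S → . g ;], [S → Y . S Y], [Y → . S], [Y → . g ;], [Y → . g S] }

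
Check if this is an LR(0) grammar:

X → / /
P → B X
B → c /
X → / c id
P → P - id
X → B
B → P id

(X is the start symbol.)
No. Shift-reduce conflict between [X → B .] and [B → . c /]

A grammar is LR(0) if no state in the canonical LR(0) collection has:
  - both a shift item (dot before a terminal) and a complete item (shift-reduce conflict), or
  - two or more complete items (reduce-reduce conflict; the accept item [X' → X .] counts as a complete item here).

Augment with X' → X and build the canonical LR(0) collection (I0 = CLOSURE({[X' → . X]}), then GOTO on every symbol after a dot until no new states appear). It has 14 states:
  I0: { [B → . P id], [B → . c /], [P → . B X], [P → . P - id], [X → . / /], [X → . / c id], [X → . B], [X' → . X] }  — shift
  I1: { [X → / . /], [X → / . c id] }  — shift
  I2: { [B → . P id], [B → . c /], [P → . B X], [P → . P - id], [P → B . X], [X → . / /], [X → . / c id], [X → . B], [X → B .] }  — shift, reduce
  I3: { [B → P . id], [P → P . - id] }  — shift
  I4: { [X' → X .] }  — accept
  I5: { [B → c . /] }  — shift
  I6: { [B → c / .] }  — reduce
  I7: { [P → P - . id] }  — shift
  I8: { [B → P id .] }  — reduce
  I9: { [P → P - id .] }  — reduce
  I10: { [P → B X .] }  — reduce
  I11: { [X → / / .] }  — reduce
  I12: { [X → / c . id] }  — shift
  I13: { [X → / c id .] }  — reduce

Conflict in state I2:
  Shift-reduce conflict between [X → B .] and [B → . c /]
So the grammar is NOT LR(0).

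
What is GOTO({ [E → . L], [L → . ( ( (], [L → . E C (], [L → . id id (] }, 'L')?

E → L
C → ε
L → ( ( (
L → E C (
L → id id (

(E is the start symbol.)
{ [E → L .] }

GOTO(I, 'L') = CLOSURE({ [A → αX.β] : [A → α.Xβ] ∈ I, X = 'L' })

Items with dot before 'L', with the dot advanced:
  [E → . L] → [E → L .]
Closure adds nothing (no advanced item has the dot before a non-terminal).

GOTO = { [E → L .] }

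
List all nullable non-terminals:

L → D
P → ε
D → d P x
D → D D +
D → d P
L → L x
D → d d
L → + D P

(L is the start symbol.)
{ 'P' }

ε-productions: P → ε
So P is immediately nullable.
No further non-terminal can be added: every production for the remaining non-terminals contains a terminal or a non-nullable non-terminal.
Nullable = { 'P' }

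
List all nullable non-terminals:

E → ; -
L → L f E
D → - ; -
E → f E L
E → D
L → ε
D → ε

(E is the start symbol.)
{ 'D', 'E', 'L' }

A non-terminal is nullable if it can derive ε (the empty string): either it has an ε-production, or it has a production whose right-hand side consists entirely of nullable non-terminals.

ε-productions: L → ε, D → ε
So L, D are immediately nullable.
E → D: every symbol on the right is nullable, so E is nullable too.
Every non-terminal is now nullable.
Nullable = { 'D', 'E', 'L' }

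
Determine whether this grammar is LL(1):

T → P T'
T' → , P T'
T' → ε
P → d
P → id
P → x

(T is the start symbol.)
Yes, the grammar is LL(1).

A grammar is LL(1) if for each non-terminal N with multiple productions, the predict sets of those productions are pairwise disjoint, where PREDICT(N → α) = (FIRST(α) \ {ε}) ∪ (FOLLOW(N) if α ⇒* ε).

Relevant sets:
  FOLLOW(T') = { $ }

For T':
  PREDICT(T' → ',' P T') = { ',' }
  PREDICT(T' → ε) = { $ }
For P:
  PREDICT(P → d) = { 'd' }
  PREDICT(P → id) = { 'id' }
  PREDICT(P → x) = { 'x' }
T has a single production, so nothing to check there.

All predict sets are disjoint. The grammar IS LL(1).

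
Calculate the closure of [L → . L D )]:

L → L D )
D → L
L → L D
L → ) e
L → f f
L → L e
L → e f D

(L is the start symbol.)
Start with: [L → . L D )]
  [L → . L D )] has the dot before L: add [L → . L D], [L → . ) e], [L → . f f], [L → . L e], [L → . e f D]
No further items can be added.

CLOSURE = { [L → . ) e], [L → . L D )], [L → . L D], [L → . L e], [L → . e f D], [L → . f f] }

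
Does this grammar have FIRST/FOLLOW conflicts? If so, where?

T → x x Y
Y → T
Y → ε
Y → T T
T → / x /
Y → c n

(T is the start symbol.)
Nullable non-terminals: Y.
FIRST sets used below: FIRST(T) = { '/', 'x' }

Y: nullable alternative(s) Y → ε; FOLLOW(Y) = { $, '/', 'x' }
  Y → T: FIRST \ {ε} = { '/', 'x' } — overlaps FOLLOW(Y) on { '/', 'x' }: CONFLICT
  Y → ε: FIRST \ {ε} = { } — this is the only nullable alternative, skip
  Y → T T: FIRST \ {ε} = { '/', 'x' } — overlaps FOLLOW(Y) on { '/', 'x' }: CONFLICT
  Y → c n: FIRST \ {ε} = { 'c' } — disjoint from FOLLOW(Y)

T has no nullable alternative, so no FIRST/FOLLOW check is needed there.

So the grammar has 2 FIRST/FOLLOW conflicts (marked CONFLICT above).

Answer: Yes. Y → T with FOLLOW(Y) on { '/', 'x' }; Y → T T with FOLLOW(Y) on { '/', 'x' }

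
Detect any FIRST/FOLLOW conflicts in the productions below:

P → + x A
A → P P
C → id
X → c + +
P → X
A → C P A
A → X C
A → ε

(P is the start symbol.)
A FIRST/FOLLOW conflict occurs when a non-terminal N has a nullable alternative N → β (β ⇒* ε) and another alternative N → α with FIRST(α) ∩ FOLLOW(N) ≠ ∅: on such a lookahead the parser cannot decide between expanding α and letting N vanish via β.

Nullable non-terminals: A.
FIRST sets used below: FIRST(P) = { '+', 'c' }, FIRST(C) = { 'id' }, FIRST(X) = { 'c' }

A: nullable alternative(s) A → ε; FOLLOW(A) = { $, '+', 'c', 'id' }
  A → P P: FIRST \ {ε} = { '+', 'c' } — overlaps FOLLOW(A) on { '+', 'c' }: CONFLICT
  A → C P A: FIRST \ {ε} = { 'id' } — overlaps FOLLOW(A) on { 'id' }: CONFLICT
  A → X C: FIRST \ {ε} = { 'c' } — overlaps FOLLOW(A) on { 'c' }: CONFLICT
  A → ε: FIRST \ {ε} = { } — this is the only nullable alternative, skip

C, P, X have no nullable alternative, so no FIRST/FOLLOW check is needed there.

So the grammar has 3 FIRST/FOLLOW conflicts (marked CONFLICT above).

Answer: Yes. A → P P with FOLLOW(A) on { '+', 'c' }; A → C P A with FOLLOW(A) on { 'id' }; A → X C with FOLLOW(A) on { 'c' }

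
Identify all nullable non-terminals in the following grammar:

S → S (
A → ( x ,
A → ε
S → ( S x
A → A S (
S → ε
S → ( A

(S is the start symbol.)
ε-productions: A → ε, S → ε
So A, S are immediately nullable.
Every non-terminal is now nullable.
Nullable = { 'A', 'S' }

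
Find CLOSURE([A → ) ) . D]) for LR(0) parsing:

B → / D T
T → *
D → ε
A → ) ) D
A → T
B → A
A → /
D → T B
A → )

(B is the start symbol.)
{ [A → ) ) . D], [D → . T B], [D → .], [T → . *] }

Start with: [A → ) ) . D]
  [A → ) ) . D] has the dot before D: add [D → .], [D → . T B]
  [D → . T B] has the dot before T: add [T → . *]
No further items can be added.

CLOSURE = { [A → ) ) . D], [D → . T B], [D → .], [T → . *] }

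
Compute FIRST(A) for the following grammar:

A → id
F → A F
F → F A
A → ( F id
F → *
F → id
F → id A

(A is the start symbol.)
{ '(', 'id' }

To compute FIRST(A), examine every production with A on the left-hand side, reading each right-hand side left to right until a non-nullable symbol is reached.

From A → id:
  - id is a terminal: add 'id' and stop
From A → ( F id:
  - '(' is a terminal: add '(' and stop

Collecting: FIRST(A) = { '(', 'id' }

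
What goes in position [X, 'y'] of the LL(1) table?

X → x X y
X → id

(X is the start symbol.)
To find M[X, 'y'], we find productions for X where 'y' is in the predict set (PREDICT(N → α) = (FIRST(α) \ {ε}) ∪ (FOLLOW(N) if α ⇒* ε)).

X → x X y: PREDICT = { 'x' }
X → id: PREDICT = { 'id' }

M[X, 'y'] is empty (no production applies)

Answer: Empty (error entry)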